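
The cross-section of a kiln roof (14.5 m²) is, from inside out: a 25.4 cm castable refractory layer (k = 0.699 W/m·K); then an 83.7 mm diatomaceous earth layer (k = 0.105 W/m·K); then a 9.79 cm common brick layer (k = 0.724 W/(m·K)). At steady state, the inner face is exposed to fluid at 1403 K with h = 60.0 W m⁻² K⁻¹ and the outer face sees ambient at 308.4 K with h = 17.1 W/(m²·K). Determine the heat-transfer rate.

Q = 11600 W

Treat each layer as a resistance in series:
  R_conv,in = 1/(hA) = 1/(60.0·14.5) = 0.001149 K/W
  R_castable refractory = L/(kA) = 0.254/(0.699·14.5) = 0.02506 K/W
  R_diatomaceous earth = L/(kA) = 0.0837/(0.105·14.5) = 0.05498 K/W
  R_common brick = L/(kA) = 0.0979/(0.724·14.5) = 0.009326 K/W
  R_conv,out = 1/(hA) = 1/(17.1·14.5) = 0.004033 K/W
ΣR = 0.001149 + 0.02506 + 0.05498 + 0.009326 + 0.004033 = 0.09455 K/W
Q = ΔT/ΣR = (1403 K − 308.4 K)/0.09455 = 11600 W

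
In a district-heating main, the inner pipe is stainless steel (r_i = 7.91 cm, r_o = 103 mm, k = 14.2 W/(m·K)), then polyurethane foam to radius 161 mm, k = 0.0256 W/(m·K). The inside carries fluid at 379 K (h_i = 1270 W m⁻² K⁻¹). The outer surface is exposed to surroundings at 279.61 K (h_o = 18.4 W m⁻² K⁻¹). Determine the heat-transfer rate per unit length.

Q' = 35.1 W/m

Resistance network (inner→outer):
  R'_conv,in = 1/(2πr h) = 1/(2π·0.0791·1270) = 0.001584 m·K/W
  R'_stainless steel = ln(0.103/0.0791)/(2πk) = 0.2640/(2π·14.2) = 0.002959 m·K/W
  R'_polyurethane foam = ln(0.161/0.103)/(2πk) = 0.4467/(2π·0.0256) = 2.777 m·K/W
  R'_conv,out = 1/(2πr h) = 1/(2π·0.161·18.4) = 0.05373 m·K/W
ΣR = 0.001584 + 0.002959 + 2.777 + 0.05373 = 2.835 m·K/W
Q' = ΔT/ΣR = (379 K − 279.61 K)/2.835 = 35.1 W/m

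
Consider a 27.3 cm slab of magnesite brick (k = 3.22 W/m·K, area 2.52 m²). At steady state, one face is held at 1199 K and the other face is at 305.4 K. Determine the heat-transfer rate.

Q = kA·ΔT/L = 3.22 × 2.52 × |1199 K − 305.4 K| / 0.273 = 26600 W

Q = 26.6 kW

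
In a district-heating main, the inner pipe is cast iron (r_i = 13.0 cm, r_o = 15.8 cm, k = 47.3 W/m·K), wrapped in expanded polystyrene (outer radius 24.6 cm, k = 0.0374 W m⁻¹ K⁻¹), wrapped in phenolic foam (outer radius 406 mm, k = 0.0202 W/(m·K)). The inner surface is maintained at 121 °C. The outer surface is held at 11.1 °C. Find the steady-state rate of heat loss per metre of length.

Series thermal resistances, inner to outer:
  R'_cast iron = ln(0.158/0.130)/(2πk) = 0.1951/(2π·47.3) = 6.563×10^-4 m·K/W
  R'_expanded polystyrene = ln(0.246/0.158)/(2πk) = 0.4427/(2π·0.0374) = 1.884 m·K/W
  R'_phenolic foam = ln(0.406/0.246)/(2πk) = 0.5010/(2π·0.0202) = 3.948 m·K/W
ΣR = 6.563×10^-4 + 1.884 + 3.948 = 5.833 m·K/W
Q' = ΔT/ΣR = (121 °C − 11.1 °C)/5.833 = 18.8 W/m

Q' = 18.8 W/m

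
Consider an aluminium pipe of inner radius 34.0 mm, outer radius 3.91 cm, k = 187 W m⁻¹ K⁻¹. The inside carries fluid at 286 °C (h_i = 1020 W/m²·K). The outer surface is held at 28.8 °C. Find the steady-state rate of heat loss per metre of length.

Q' = 54600 W/m

Series thermal resistances, inner to outer:
  R'_conv,in = 1/(2πr h) = 1/(2π·0.0340·1020) = 0.004589 m·K/W
  R'_aluminium = ln(0.0391/0.0340)/(2πk) = 0.1398/(2π·187) = 1.190×10^-4 m·K/W
ΣR = 0.004589 + 1.190×10^-4 = 0.004708 m·K/W
Q' = ΔT/ΣR = (286 °C − 28.8 °C)/0.004708 = 54600 W/m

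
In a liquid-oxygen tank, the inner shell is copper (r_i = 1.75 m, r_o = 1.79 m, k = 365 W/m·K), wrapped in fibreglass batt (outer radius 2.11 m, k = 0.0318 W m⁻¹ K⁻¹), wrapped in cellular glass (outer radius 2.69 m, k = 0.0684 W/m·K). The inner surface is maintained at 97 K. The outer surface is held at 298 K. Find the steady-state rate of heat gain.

Q = 607 W

Treat each layer as a resistance in series:
  R_copper = (1/1.75 − 1/1.79)/(4πk) = 0.01277/(4π·365) = 2.784×10^-6 K/W
  R_fibreglass batt = (1/1.79 − 1/2.11)/(4πk) = 0.08473/(4π·0.0318) = 0.2120 K/W
  R_cellular glass = (1/2.11 − 1/2.69)/(4πk) = 0.1022/(4π·0.0684) = 0.1189 K/W
ΣR = 2.784×10^-6 + 0.2120 + 0.1189 = 0.3309 K/W
Q = ΔT/ΣR = (97 K − 298 K)/0.3309 = -607 W
(Negative Q ⇒ heat flows inward; heat gain = 607 W.)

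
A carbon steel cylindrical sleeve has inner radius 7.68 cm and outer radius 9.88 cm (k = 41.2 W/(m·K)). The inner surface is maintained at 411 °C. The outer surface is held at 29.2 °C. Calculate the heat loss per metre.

Q' = 392 kW/m

Q' = 2πk·ΔT/ln(r₂/r₁) = 2π × 41.2 × 381.8 / ln(0.0988/0.0768) = 3.92×10^5 W/m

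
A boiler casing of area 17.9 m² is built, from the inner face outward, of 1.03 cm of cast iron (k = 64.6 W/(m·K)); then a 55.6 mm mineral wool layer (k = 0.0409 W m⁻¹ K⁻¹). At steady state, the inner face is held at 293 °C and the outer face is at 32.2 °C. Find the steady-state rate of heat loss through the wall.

Series thermal resistances, inner to outer:
  R_cast iron = L/(kA) = 0.0103/(64.6·17.9) = 8.907×10^-6 K/W
  R_mineral wool = L/(kA) = 0.0556/(0.0409·17.9) = 0.07594 K/W
ΣR = 8.907×10^-6 + 0.07594 = 0.07595 K/W
Q = ΔT/ΣR = (293 °C − 32.2 °C)/0.07595 = 3430 W

Q = 3.43 kW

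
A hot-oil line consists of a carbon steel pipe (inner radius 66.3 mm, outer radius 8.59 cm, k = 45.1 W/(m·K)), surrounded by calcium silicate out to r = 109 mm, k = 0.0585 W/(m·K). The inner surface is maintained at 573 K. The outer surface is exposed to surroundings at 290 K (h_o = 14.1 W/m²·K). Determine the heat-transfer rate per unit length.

Series thermal resistances, inner to outer:
  R'_carbon steel = ln(0.0859/0.0663)/(2πk) = 0.2590/(2π·45.1) = 9.140×10^-4 m·K/W
  R'_calcium silicate = ln(0.109/0.0859)/(2πk) = 0.2382/(2π·0.0585) = 0.6479 m·K/W
  R'_conv,out = 1/(2πr h) = 1/(2π·0.109·14.1) = 0.1036 m·K/W
ΣR = 9.140×10^-4 + 0.6479 + 0.1036 = 0.7524 m·K/W
Q' = ΔT/ΣR = (573 K − 290 K)/0.7524 = 376 W/m

Q' = 376 W/m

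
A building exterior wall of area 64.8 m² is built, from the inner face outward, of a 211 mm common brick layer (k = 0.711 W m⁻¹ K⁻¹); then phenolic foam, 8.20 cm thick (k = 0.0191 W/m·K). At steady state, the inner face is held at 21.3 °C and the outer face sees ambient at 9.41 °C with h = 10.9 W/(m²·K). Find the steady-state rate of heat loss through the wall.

Q = 165 W

Series thermal resistances, inner to outer:
  R_common brick = L/(kA) = 0.211/(0.711·64.8) = 0.004580 K/W
  R_phenolic foam = L/(kA) = 0.0820/(0.0191·64.8) = 0.06625 K/W
  R_conv,out = 1/(hA) = 1/(10.9·64.8) = 0.001416 K/W
ΣR = 0.004580 + 0.06625 + 0.001416 = 0.07225 K/W
Q = ΔT/ΣR = (21.3 °C − 9.41 °C)/0.07225 = 165 W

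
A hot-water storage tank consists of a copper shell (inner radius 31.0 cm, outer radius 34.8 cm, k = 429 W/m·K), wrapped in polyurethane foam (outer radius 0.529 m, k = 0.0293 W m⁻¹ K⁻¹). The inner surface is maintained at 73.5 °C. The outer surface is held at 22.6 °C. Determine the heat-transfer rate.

Q = 19.1 W

Treat each layer as a resistance in series:
  R_copper = (1/0.310 − 1/0.348)/(4πk) = 0.3522/(4π·429) = 6.534×10^-5 K/W
  R_polyurethane foam = (1/0.348 − 1/0.529)/(4πk) = 0.9832/(4π·0.0293) = 2.670 K/W
ΣR = 6.534×10^-5 + 2.670 = 2.670 K/W
Q = ΔT/ΣR = (73.5 °C − 22.6 °C)/2.670 = 19.1 W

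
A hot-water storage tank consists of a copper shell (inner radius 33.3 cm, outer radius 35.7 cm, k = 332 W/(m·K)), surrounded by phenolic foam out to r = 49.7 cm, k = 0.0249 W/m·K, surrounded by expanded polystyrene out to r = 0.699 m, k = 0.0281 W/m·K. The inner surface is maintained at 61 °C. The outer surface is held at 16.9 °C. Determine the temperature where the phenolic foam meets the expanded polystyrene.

T = 34.3 °C

Resistance network (inner→outer):
  R_copper = (1/0.333 − 1/0.357)/(4πk) = 0.2019/(4π·332) = 4.839×10^-5 K/W
  R_phenolic foam = (1/0.357 − 1/0.497)/(4πk) = 0.7890/(4π·0.0249) = 2.522 K/W
  R_expanded polystyrene = (1/0.497 − 1/0.699)/(4πk) = 0.5815/(4π·0.0281) = 1.647 K/W
ΣR = 4.839×10^-5 + 2.522 + 1.647 = 4.169 K/W
Q = ΔT/ΣR = (61 °C − 16.9 °C)/4.169 = 10.58 W
From the inner boundary to the phenolic foam/expanded polystyrene interface, ΣR_partial = 2.522 K/W.
T_interface = T_in − Q·ΣR_partial = 61 °C − (10.58)(2.522) = 34.3 °C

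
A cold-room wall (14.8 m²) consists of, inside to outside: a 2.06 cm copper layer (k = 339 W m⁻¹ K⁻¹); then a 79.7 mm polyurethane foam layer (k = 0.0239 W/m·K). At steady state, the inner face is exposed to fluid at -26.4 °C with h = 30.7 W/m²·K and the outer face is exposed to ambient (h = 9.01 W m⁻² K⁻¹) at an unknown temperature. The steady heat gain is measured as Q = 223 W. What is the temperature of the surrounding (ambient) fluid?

T_out = 26.0 °C

Series resistances:
  R_conv,in = 1/(hA) = 1/(30.7·14.8) = 0.002201 K/W
  R_copper = L/(kA) = 0.0206/(339·14.8) = 4.106×10^-6 K/W
  R_polyurethane foam = L/(kA) = 0.0797/(0.0239·14.8) = 0.2253 K/W
  R_conv,out = 1/(hA) = 1/(9.01·14.8) = 0.007499 K/W
ΣR = 0.2350 K/W
ΔT = Q·ΣR = 223 × 0.2350 = 52.40 K
Heat flows inward, so T_out = T_in + ΔT = -26.4 + 52.40 = 26.0 °C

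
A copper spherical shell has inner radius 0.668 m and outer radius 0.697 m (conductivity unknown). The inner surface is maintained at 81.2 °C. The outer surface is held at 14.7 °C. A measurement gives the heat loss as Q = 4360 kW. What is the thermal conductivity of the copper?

ΣR = ΔT/Q = |81.2 − 14.7|/4.36×10^6 = 1.525×10^-5 K/W
(1/r₁−1/r₂)/(4πk) = 1.525×10^-5 ⇒ k = 0.06229/(4π·1.525×10^-5) = 325 W/m·K

k = 325 W/m·K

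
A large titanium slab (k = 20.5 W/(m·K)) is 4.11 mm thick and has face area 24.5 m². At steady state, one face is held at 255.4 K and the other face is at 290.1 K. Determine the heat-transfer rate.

Q = kA·ΔT/L = 20.5 × 24.5 × |255.4 K − 290.1 K| / 0.00411 = 4.24×10^6 W

Q = 4.24×10^6 W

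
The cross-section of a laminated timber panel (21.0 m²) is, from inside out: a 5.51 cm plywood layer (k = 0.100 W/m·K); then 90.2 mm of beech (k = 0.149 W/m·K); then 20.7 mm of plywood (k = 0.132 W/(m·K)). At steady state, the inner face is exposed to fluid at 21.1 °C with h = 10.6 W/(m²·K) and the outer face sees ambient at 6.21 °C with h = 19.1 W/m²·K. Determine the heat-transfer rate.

Q = 214 W

Treat each layer as a resistance in series:
  R_conv,in = 1/(hA) = 1/(10.6·21.0) = 0.004492 K/W
  R_plywood = L/(kA) = 0.0551/(0.100·21.0) = 0.02624 K/W
  R_beech = L/(kA) = 0.0902/(0.149·21.0) = 0.02883 K/W
  R_plywood = L/(kA) = 0.0207/(0.132·21.0) = 0.007468 K/W
  R_conv,out = 1/(hA) = 1/(19.1·21.0) = 0.002493 K/W
ΣR = 0.004492 + 0.02624 + 0.02883 + 0.007468 + 0.002493 = 0.06952 K/W
Q = ΔT/ΣR = (21.1 °C − 6.21 °C)/0.06952 = 214 W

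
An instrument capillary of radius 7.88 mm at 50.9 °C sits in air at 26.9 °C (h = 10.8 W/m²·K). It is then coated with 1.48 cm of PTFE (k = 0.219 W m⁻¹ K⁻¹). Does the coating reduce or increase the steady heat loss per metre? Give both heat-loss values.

increases: 12.8 → 16.9 W/m

Critical radius for a cylinder: r_cr = k/h = 0.0203 m = 2.03 cm.
Outer radius after coating: r₂ = 0.00788 + 0.0148 = 0.02268 m.
r₁ < r_cr < r₂: heat loss rises to a maximum at r_cr then falls. Whether the coating helps depends on whether Q(r₂) has dropped back below Q(r₁).
Bare: R = 1/(2πr₁h) = 1.870 m·K/W; Q = 24/1.870 = 12.8 W/m.
Coated: R = R_cond + R_conv = 1.418 m·K/W; Q = 24/1.418 = 16.9 W/m.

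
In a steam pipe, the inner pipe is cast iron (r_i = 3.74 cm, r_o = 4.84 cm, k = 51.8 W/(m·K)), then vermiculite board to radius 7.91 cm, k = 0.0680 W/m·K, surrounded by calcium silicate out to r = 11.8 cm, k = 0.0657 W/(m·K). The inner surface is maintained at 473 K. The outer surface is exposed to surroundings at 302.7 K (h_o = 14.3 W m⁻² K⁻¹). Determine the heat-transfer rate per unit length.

Resistance network (inner→outer):
  R'_cast iron = ln(0.0484/0.0374)/(2πk) = 0.2578/(2π·51.8) = 7.922×10^-4 m·K/W
  R'_vermiculite board = ln(0.0791/0.0484)/(2πk) = 0.4912/(2π·0.0680) = 1.150 m·K/W
  R'_calcium silicate = ln(0.118/0.0791)/(2πk) = 0.4000/(2π·0.0657) = 0.9689 m·K/W
  R'_conv,out = 1/(2πr h) = 1/(2π·0.118·14.3) = 0.09432 m·K/W
ΣR = 7.922×10^-4 + 1.150 + 0.9689 + 0.09432 = 2.214 m·K/W
Q' = ΔT/ΣR = (473 K − 302.7 K)/2.214 = 76.9 W/m

Q' = 76.9 W/m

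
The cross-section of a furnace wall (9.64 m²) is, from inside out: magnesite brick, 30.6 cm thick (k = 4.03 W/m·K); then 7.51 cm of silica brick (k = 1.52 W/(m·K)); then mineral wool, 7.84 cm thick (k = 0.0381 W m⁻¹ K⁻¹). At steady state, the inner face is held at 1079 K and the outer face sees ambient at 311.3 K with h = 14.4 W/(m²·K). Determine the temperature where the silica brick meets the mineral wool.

T = 1036 K

Resistance network (inner→outer):
  R_magnesite brick = L/(kA) = 0.306/(4.03·9.64) = 0.007877 K/W
  R_silica brick = L/(kA) = 0.0751/(1.52·9.64) = 0.005125 K/W
  R_mineral wool = L/(kA) = 0.0784/(0.0381·9.64) = 0.2135 K/W
  R_conv,out = 1/(hA) = 1/(14.4·9.64) = 0.007204 K/W
ΣR = 0.007877 + 0.005125 + 0.2135 + 0.007204 = 0.2337 K/W
Q = ΔT/ΣR = (1079 K − 311.3 K)/0.2337 = 3285 W
From the inner boundary to the silica brick/mineral wool interface, ΣR_partial = 0.01300 K/W.
T_interface = T_in − Q·ΣR_partial = 1079 K − (3285)(0.01300) = 1036 K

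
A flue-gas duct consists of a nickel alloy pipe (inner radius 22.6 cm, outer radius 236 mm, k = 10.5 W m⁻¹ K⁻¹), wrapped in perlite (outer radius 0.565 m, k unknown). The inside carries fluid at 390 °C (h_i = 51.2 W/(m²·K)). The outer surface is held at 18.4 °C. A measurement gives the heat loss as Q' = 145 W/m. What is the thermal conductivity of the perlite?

ΣR = ΔT/Q' = |390 − 18.4|/145 = 2.563 m·K/W
Known resistances:
  R'_conv,in = 1/(2πr h) = 1/(2π·0.226·51.2) = 0.01375 m·K/W
  R'_nickel alloy = ln(0.236/0.226)/(2πk) = 0.04330/(2π·10.5) = 6.563×10^-4 m·K/W
R_perlite = ΣR − ΣR_known = 2.563 − 0.01441 = 2.549 m·K/W
ln(r₂/r₁)/(2πk) = 2.549 ⇒ k = 0.8730/(2π·2.549) = 0.0545 W/m·K

k = 0.0545 W/m·K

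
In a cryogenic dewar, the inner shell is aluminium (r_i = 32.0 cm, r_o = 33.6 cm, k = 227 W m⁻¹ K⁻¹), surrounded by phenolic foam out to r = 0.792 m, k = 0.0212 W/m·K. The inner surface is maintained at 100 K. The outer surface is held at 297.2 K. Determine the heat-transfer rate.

Resistance network (inner→outer):
  R_aluminium = (1/0.320 − 1/0.336)/(4πk) = 0.1488/(4π·227) = 5.217×10^-5 K/W
  R_phenolic foam = (1/0.336 − 1/0.792)/(4πk) = 1.714/(4π·0.0212) = 6.432 K/W
ΣR = 5.217×10^-5 + 6.432 = 6.432 K/W
Q = ΔT/ΣR = (100 K − 297.2 K)/6.432 = -30.7 W
(Negative Q ⇒ heat flows inward; heat gain = 30.7 W.)

Q = 30.7 W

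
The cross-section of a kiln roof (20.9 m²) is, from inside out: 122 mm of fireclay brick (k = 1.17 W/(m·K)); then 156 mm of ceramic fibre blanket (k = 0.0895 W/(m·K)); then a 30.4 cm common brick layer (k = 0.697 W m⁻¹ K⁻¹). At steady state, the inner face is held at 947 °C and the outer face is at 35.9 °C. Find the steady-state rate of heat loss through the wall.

Q = 8340 W

Series thermal resistances, inner to outer:
  R_fireclay brick = L/(kA) = 0.122/(1.17·20.9) = 0.004989 K/W
  R_ceramic fibre blanket = L/(kA) = 0.156/(0.0895·20.9) = 0.08340 K/W
  R_common brick = L/(kA) = 0.304/(0.697·20.9) = 0.02087 K/W
ΣR = 0.004989 + 0.08340 + 0.02087 = 0.1093 K/W
Q = ΔT/ΣR = (947 °C − 35.9 °C)/0.1093 = 8340 W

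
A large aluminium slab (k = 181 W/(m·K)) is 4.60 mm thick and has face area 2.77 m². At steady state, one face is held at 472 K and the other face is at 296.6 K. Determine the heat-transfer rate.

Q = kA·ΔT/L = 181 × 2.77 × |472 K − 296.6 K| / 0.00460 = 1.91×10^7 W

Q = 19100 kW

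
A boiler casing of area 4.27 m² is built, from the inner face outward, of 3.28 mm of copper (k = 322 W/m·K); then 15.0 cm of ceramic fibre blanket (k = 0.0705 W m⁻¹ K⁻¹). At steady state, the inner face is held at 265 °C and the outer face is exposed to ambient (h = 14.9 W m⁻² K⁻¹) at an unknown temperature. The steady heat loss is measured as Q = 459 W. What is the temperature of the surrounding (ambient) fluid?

Series resistances:
  R_copper = L/(kA) = 0.00328/(322·4.27) = 2.386×10^-6 K/W
  R_ceramic fibre blanket = L/(kA) = 0.150/(0.0705·4.27) = 0.4983 K/W
  R_conv,out = 1/(hA) = 1/(14.9·4.27) = 0.01572 K/W
ΣR = 0.5140 K/W
ΔT = Q·ΣR = 459 × 0.5140 = 235.9 K
Heat flows outward, so T_out = T_in − ΔT = 265 − 235.9 = 29.1 °C

T_out = 29.1 °C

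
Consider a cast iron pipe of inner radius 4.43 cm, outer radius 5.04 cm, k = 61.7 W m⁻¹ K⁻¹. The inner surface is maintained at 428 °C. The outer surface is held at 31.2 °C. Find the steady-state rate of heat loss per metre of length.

Q' = 1.19×10^6 W/m

Q' = 2πk·ΔT/ln(r₂/r₁) = 2π × 61.7 × 396.8 / ln(0.0504/0.0443) = 1.19×10^6 W/m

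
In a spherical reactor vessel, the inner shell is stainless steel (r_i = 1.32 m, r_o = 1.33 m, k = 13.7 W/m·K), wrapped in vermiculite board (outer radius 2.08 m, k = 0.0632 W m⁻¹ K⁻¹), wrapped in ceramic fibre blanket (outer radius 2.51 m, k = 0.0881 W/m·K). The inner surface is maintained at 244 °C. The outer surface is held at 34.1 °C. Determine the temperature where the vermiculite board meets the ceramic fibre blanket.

T = 71.7 °C

Resistance network (inner→outer):
  R_stainless steel = (1/1.32 − 1/1.33)/(4πk) = 0.005696/(4π·13.7) = 3.309×10^-5 K/W
  R_vermiculite board = (1/1.33 − 1/2.08)/(4πk) = 0.2711/(4π·0.0632) = 0.3414 K/W
  R_ceramic fibre blanket = (1/2.08 − 1/2.51)/(4πk) = 0.08236/(4π·0.0881) = 0.07440 K/W
ΣR = 3.309×10^-5 + 0.3414 + 0.07440 = 0.4158 K/W
Q = ΔT/ΣR = (244 °C − 34.1 °C)/0.4158 = 504.8 W
From the inner boundary to the vermiculite board/ceramic fibre blanket interface, ΣR_partial = 0.3414 K/W.
T_interface = T_in − Q·ΣR_partial = 244 °C − (504.8)(0.3414) = 71.7 °C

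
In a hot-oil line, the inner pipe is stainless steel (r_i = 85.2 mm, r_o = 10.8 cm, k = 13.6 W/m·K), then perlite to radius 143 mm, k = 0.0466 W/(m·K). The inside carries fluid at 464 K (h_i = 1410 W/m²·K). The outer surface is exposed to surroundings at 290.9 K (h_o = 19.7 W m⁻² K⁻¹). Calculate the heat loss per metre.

Resistance network (inner→outer):
  R'_conv,in = 1/(2πr h) = 1/(2π·0.0852·1410) = 0.001325 m·K/W
  R'_stainless steel = ln(0.108/0.0852)/(2πk) = 0.2371/(2π·13.6) = 0.002775 m·K/W
  R'_perlite = ln(0.143/0.108)/(2πk) = 0.2807/(2π·0.0466) = 0.9587 m·K/W
  R'_conv,out = 1/(2πr h) = 1/(2π·0.143·19.7) = 0.05650 m·K/W
ΣR = 0.001325 + 0.002775 + 0.9587 + 0.05650 = 1.019 m·K/W
Q' = ΔT/ΣR = (464 K − 290.9 K)/1.019 = 170 W/m

Q' = 170 W/m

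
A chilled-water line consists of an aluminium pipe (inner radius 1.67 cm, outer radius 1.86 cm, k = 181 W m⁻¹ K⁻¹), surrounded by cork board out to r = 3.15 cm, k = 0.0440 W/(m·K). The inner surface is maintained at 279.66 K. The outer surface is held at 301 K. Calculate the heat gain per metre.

Q' = 11.2 W/m

Series thermal resistances, inner to outer:
  R'_aluminium = ln(0.0186/0.0167)/(2πk) = 0.1078/(2π·181) = 9.475×10^-5 m·K/W
  R'_cork board = ln(0.0315/0.0186)/(2πk) = 0.5268/(2π·0.0440) = 1.906 m·K/W
ΣR = 9.475×10^-5 + 1.906 = 1.906 m·K/W
Q' = ΔT/ΣR = (279.66 K − 301 K)/1.906 = -11.2 W/m
(Negative Q' ⇒ heat flows inward; heat gain = 11.2 W/m.)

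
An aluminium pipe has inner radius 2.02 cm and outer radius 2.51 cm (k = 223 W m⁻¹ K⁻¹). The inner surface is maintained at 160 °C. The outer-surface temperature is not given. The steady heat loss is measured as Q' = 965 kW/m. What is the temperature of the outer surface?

Series resistances:
  R'_aluminium = ln(0.0251/0.0202)/(2πk) = 0.2172/(2π·223) = 1.550×10^-4 m·K/W
ΣR = 1.550×10^-4 m·K/W
ΔT = Q'·ΣR = 9.65×10^5 × 1.550×10^-4 = 149.6 K
Heat flows outward, so T_out = T_in − ΔT = 160 − 149.6 = 10.4 °C

T_out = 10.4 °C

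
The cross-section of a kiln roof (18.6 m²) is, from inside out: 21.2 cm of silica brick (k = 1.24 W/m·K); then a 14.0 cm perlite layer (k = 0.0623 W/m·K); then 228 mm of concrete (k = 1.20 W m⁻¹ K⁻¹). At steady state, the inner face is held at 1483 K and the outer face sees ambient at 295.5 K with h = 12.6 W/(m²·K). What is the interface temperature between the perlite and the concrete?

T = 415 K

Resistance network (inner→outer):
  R_silica brick = L/(kA) = 0.212/(1.24·18.6) = 0.009192 K/W
  R_perlite = L/(kA) = 0.140/(0.0623·18.6) = 0.1208 K/W
  R_concrete = L/(kA) = 0.228/(1.20·18.6) = 0.01022 K/W
  R_conv,out = 1/(hA) = 1/(12.6·18.6) = 0.004267 K/W
ΣR = 0.009192 + 0.1208 + 0.01022 + 0.004267 = 0.1445 K/W
Q = ΔT/ΣR = (1483 K − 295.5 K)/0.1445 = 8218 W
From the inner boundary to the perlite/concrete interface, ΣR_partial = 0.1300 K/W.
T_interface = T_in − Q·ΣR_partial = 1483 K − (8218)(0.1300) = 415 K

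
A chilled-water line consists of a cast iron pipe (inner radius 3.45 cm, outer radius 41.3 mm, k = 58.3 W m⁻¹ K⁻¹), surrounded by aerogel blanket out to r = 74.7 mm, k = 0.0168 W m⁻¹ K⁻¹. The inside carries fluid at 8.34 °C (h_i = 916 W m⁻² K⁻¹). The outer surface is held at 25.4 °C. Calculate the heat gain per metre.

Q' = 3.04 W/m

Series thermal resistances, inner to outer:
  R'_conv,in = 1/(2πr h) = 1/(2π·0.0345·916) = 0.005036 m·K/W
  R'_cast iron = ln(0.0413/0.0345)/(2πk) = 0.1799/(2π·58.3) = 4.911×10^-4 m·K/W
  R'_aerogel blanket = ln(0.0747/0.0413)/(2πk) = 0.5926/(2π·0.0168) = 5.614 m·K/W
ΣR = 0.005036 + 4.911×10^-4 + 5.614 = 5.620 m·K/W
Q' = ΔT/ΣR = (8.34 °C − 25.4 °C)/5.620 = -3.04 W/m
(Negative Q' ⇒ heat flows inward; heat gain = 3.04 W/m.)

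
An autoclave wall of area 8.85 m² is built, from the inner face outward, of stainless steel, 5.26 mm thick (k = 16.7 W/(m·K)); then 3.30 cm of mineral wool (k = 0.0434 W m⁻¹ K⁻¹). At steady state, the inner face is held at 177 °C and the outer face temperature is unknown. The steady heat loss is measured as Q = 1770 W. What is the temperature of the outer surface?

T_out = 24.9 °C

Sum the resistances:
  R_stainless steel = L/(kA) = 0.00526/(16.7·8.85) = 3.559×10^-5 K/W
  R_mineral wool = L/(kA) = 0.0330/(0.0434·8.85) = 0.08592 K/W
ΣR = 0.08595 K/W
ΔT = Q·ΣR = 1770 × 0.08595 = 152.1 K
Heat flows outward, so T_out = T_in − ΔT = 177 − 152.1 = 24.9 °C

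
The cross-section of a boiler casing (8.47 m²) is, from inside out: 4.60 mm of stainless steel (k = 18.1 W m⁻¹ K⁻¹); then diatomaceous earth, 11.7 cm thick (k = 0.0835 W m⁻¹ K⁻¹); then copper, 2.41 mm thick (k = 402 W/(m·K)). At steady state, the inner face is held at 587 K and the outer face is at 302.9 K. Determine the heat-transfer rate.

Series thermal resistances, inner to outer:
  R_stainless steel = L/(kA) = 0.00460/(18.1·8.47) = 3.001×10^-5 K/W
  R_diatomaceous earth = L/(kA) = 0.117/(0.0835·8.47) = 0.1654 K/W
  R_copper = L/(kA) = 0.00241/(402·8.47) = 7.078×10^-7 K/W
ΣR = 3.001×10^-5 + 0.1654 + 7.078×10^-7 = 0.1654 K/W
Q = ΔT/ΣR = (587 K − 302.9 K)/0.1654 = 1720 W

Q = 1720 W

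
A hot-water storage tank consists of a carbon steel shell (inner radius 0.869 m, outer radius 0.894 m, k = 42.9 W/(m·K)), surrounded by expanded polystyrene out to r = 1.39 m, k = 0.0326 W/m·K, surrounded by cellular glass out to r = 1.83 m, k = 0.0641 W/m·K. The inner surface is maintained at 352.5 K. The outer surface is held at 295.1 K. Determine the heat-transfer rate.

Resistance network (inner→outer):
  R_carbon steel = (1/0.869 − 1/0.894)/(4πk) = 0.03218/(4π·42.9) = 5.969×10^-5 K/W
  R_expanded polystyrene = (1/0.894 − 1/1.39)/(4πk) = 0.3991/(4π·0.0326) = 0.9743 K/W
  R_cellular glass = (1/1.39 − 1/1.83)/(4πk) = 0.1730/(4π·0.0641) = 0.2147 K/W
ΣR = 5.969×10^-5 + 0.9743 + 0.2147 = 1.189 K/W
Q = ΔT/ΣR = (352.5 K − 295.1 K)/1.189 = 48.3 W

Q = 48.3 W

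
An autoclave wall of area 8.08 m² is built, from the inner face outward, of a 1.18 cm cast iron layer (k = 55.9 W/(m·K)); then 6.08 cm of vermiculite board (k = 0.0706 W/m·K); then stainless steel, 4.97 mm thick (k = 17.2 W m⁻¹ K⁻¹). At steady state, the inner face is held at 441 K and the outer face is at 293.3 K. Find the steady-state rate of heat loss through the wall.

Q = 1380 W

Resistance network (inner→outer):
  R_cast iron = L/(kA) = 0.0118/(55.9·8.08) = 2.613×10^-5 K/W
  R_vermiculite board = L/(kA) = 0.0608/(0.0706·8.08) = 0.1066 K/W
  R_stainless steel = L/(kA) = 0.00497/(17.2·8.08) = 3.576×10^-5 K/W
ΣR = 2.613×10^-5 + 0.1066 + 3.576×10^-5 = 0.1067 K/W
Q = ΔT/ΣR = (441 K − 293.3 K)/0.1067 = 1380 W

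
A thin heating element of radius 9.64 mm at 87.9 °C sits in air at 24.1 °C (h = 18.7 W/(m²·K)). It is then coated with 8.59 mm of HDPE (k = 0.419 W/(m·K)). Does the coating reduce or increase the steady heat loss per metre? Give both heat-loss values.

increases: 72.3 → 90.0 W/m

Critical radius for a cylinder: r_cr = k/h = 0.0224 m = 2.24 cm.
Outer radius after coating: r₂ = 0.00964 + 0.00859 = 0.01823 m.
Since r₁ < r_cr and r₂ ≤ r_cr, the coating moves toward the maximum at r_cr — heat loss rises.
Bare: R = 1/(2πr₁h) = 0.8829 m·K/W; Q = 63.8/0.8829 = 72.3 W/m.
Coated: R = R_cond + R_conv = 0.7089 m·K/W; Q = 63.8/0.7089 = 90.0 W/m.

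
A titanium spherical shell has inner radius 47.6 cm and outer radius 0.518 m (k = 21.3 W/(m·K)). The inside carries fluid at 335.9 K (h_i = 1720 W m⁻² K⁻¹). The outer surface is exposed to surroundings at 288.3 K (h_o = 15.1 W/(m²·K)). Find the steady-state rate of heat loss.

Series thermal resistances, inner to outer:
  R_conv,in = 1/(4πr²h) = 1/(4π·0.476²·1720) = 2.042×10^-4 K/W
  R_titanium = (1/0.476 − 1/0.518)/(4πk) = 0.1703/(4π·21.3) = 6.364×10^-4 K/W
  R_conv,out = 1/(4πr²h) = 1/(4π·0.518²·15.1) = 0.01964 K/W
ΣR = 2.042×10^-4 + 6.364×10^-4 + 0.01964 = 0.02048 K/W
Q = ΔT/ΣR = (335.9 K − 288.3 K)/0.02048 = 2320 W

Q = 2.32 kW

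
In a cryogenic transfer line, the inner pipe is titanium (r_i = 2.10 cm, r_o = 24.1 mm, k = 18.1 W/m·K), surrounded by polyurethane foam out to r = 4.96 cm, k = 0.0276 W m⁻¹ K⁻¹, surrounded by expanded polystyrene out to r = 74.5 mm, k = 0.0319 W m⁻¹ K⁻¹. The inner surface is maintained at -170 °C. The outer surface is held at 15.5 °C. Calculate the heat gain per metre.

Q' = 30.0 W/m

Resistance network (inner→outer):
  R'_titanium = ln(0.0241/0.0210)/(2πk) = 0.1377/(2π·18.1) = 0.001211 m·K/W
  R'_polyurethane foam = ln(0.0496/0.0241)/(2πk) = 0.7218/(2π·0.0276) = 4.162 m·K/W
  R'_expanded polystyrene = ln(0.0745/0.0496)/(2πk) = 0.4068/(2π·0.0319) = 2.030 m·K/W
ΣR = 0.001211 + 4.162 + 2.030 = 6.193 m·K/W
Q' = ΔT/ΣR = (-170 °C − 15.5 °C)/6.193 = -30.0 W/m
(Negative Q' ⇒ heat flows inward; heat gain = 30.0 W/m.)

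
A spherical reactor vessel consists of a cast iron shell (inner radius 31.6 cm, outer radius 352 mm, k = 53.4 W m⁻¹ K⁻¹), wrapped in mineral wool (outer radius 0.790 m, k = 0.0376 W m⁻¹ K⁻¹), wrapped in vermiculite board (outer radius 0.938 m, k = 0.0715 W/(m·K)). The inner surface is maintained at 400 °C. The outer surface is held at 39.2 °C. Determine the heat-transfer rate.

Q = 101 W

Resistance network (inner→outer):
  R_cast iron = (1/0.316 − 1/0.352)/(4πk) = 0.3236/(4π·53.4) = 4.823×10^-4 K/W
  R_mineral wool = (1/0.352 − 1/0.790)/(4πk) = 1.575/(4π·0.0376) = 3.334 K/W
  R_vermiculite board = (1/0.790 − 1/0.938)/(4πk) = 0.1997/(4π·0.0715) = 0.2223 K/W
ΣR = 4.823×10^-4 + 3.334 + 0.2223 = 3.557 K/W
Q = ΔT/ΣR = (400 °C − 39.2 °C)/3.557 = 101 W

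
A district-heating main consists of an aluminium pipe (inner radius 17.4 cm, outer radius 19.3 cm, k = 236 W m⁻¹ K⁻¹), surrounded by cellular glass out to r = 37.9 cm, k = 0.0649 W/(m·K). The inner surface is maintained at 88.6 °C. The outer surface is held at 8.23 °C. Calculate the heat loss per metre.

Series thermal resistances, inner to outer:
  R'_aluminium = ln(0.193/0.174)/(2πk) = 0.1036/(2π·236) = 6.989×10^-5 m·K/W
  R'_cellular glass = ln(0.379/0.193)/(2πk) = 0.6748/(2π·0.0649) = 1.655 m·K/W
ΣR = 6.989×10^-5 + 1.655 = 1.655 m·K/W
Q' = ΔT/ΣR = (88.6 °C − 8.23 °C)/1.655 = 48.6 W/m

Q' = 48.6 W/m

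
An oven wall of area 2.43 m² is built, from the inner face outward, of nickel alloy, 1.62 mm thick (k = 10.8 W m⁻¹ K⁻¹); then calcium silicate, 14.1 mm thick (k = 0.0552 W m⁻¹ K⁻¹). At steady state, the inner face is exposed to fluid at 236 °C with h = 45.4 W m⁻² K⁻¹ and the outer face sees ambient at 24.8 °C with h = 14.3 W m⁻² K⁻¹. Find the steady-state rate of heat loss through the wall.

Treat each layer as a resistance in series:
  R_conv,in = 1/(hA) = 1/(45.4·2.43) = 0.009064 K/W
  R_nickel alloy = L/(kA) = 0.00162/(10.8·2.43) = 6.173×10^-5 K/W
  R_calcium silicate = L/(kA) = 0.0141/(0.0552·2.43) = 0.1051 K/W
  R_conv,out = 1/(hA) = 1/(14.3·2.43) = 0.02878 K/W
ΣR = 0.009064 + 6.173×10^-5 + 0.1051 + 0.02878 = 0.1430 K/W
Q = ΔT/ΣR = (236 °C − 24.8 °C)/0.1430 = 1480 W

Q = 1480 W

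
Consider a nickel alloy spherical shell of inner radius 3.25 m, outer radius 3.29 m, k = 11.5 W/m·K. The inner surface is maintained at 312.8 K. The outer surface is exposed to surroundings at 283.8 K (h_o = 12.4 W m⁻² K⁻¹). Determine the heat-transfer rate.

Treat each layer as a resistance in series:
  R_nickel alloy = (1/3.25 − 1/3.29)/(4πk) = 0.003741/(4π·11.5) = 2.589×10^-5 K/W
  R_conv,out = 1/(4πr²h) = 1/(4π·3.29²·12.4) = 5.929×10^-4 K/W
ΣR = 2.589×10^-5 + 5.929×10^-4 = 6.188×10^-4 K/W
Q = ΔT/ΣR = (312.8 K − 283.8 K)/6.188×10^-4 = 46900 W

Q = 46900 W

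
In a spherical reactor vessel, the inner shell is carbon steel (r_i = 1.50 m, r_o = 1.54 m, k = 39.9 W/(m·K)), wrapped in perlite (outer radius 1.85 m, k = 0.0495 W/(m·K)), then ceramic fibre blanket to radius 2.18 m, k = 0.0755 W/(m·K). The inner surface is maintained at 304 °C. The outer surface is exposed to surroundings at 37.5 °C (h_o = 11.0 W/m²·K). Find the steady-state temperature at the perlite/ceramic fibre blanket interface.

Series thermal resistances, inner to outer:
  R_carbon steel = (1/1.50 − 1/1.54)/(4πk) = 0.01732/(4π·39.9) = 3.454×10^-5 K/W
  R_perlite = (1/1.54 − 1/1.85)/(4πk) = 0.1088/(4π·0.0495) = 0.1749 K/W
  R_ceramic fibre blanket = (1/1.85 − 1/2.18)/(4πk) = 0.08182/(4π·0.0755) = 0.08624 K/W
  R_conv,out = 1/(4πr²h) = 1/(4π·2.18²·11.0) = 0.001522 K/W
ΣR = 3.454×10^-5 + 0.1749 + 0.08624 + 0.001522 = 0.2627 K/W
Q = ΔT/ΣR = (304 °C − 37.5 °C)/0.2627 = 1014 W
From the inner boundary to the perlite/ceramic fibre blanket interface, ΣR_partial = 0.1749 K/W.
T_interface = T_in − Q·ΣR_partial = 304 °C − (1014)(0.1749) = 127 °C

T = 127 °C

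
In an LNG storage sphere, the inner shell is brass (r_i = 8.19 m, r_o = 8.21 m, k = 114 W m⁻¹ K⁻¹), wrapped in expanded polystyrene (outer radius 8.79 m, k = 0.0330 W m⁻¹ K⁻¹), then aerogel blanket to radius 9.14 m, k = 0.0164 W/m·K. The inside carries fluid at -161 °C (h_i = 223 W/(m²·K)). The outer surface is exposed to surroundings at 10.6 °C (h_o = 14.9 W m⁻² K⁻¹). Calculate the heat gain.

Treat each layer as a resistance in series:
  R_conv,in = 1/(4πr²h) = 1/(4π·8.19²·223) = 5.320×10^-6 K/W
  R_brass = (1/8.19 − 1/8.21)/(4πk) = 2.974×10^-4/(4π·114) = 2.076×10^-7 K/W
  R_expanded polystyrene = (1/8.21 − 1/8.79)/(4πk) = 0.008037/(4π·0.0330) = 0.01938 K/W
  R_aerogel blanket = (1/8.79 − 1/9.14)/(4πk) = 0.004356/(4π·0.0164) = 0.02114 K/W
  R_conv,out = 1/(4πr²h) = 1/(4π·9.14²·14.9) = 6.393×10^-5 K/W
ΣR = 5.320×10^-6 + 2.076×10^-7 + 0.01938 + 0.02114 + 6.393×10^-5 = 0.04059 K/W
Q = ΔT/ΣR = (-161 °C − 10.6 °C)/0.04059 = -4230 W
(Negative Q ⇒ heat flows inward; heat gain = 4230 W.)

Q = 4230 W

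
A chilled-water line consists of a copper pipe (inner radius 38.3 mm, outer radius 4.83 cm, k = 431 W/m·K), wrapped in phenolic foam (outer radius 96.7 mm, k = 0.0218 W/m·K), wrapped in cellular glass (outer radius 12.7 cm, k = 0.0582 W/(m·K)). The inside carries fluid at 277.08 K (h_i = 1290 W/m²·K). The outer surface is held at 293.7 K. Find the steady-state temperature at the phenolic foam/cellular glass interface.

Resistance network (inner→outer):
  R'_conv,in = 1/(2πr h) = 1/(2π·0.0383·1290) = 0.003221 m·K/W
  R'_copper = ln(0.0483/0.0383)/(2πk) = 0.2320/(2π·431) = 8.566×10^-5 m·K/W
  R'_phenolic foam = ln(0.0967/0.0483)/(2πk) = 0.6942/(2π·0.0218) = 5.068 m·K/W
  R'_cellular glass = ln(0.127/0.0967)/(2πk) = 0.2726/(2π·0.0582) = 0.7454 m·K/W
ΣR = 0.003221 + 8.566×10^-5 + 5.068 + 0.7454 = 5.817 m·K/W
Q' = ΔT/ΣR = (277.08 K − 293.7 K)/5.817 = -2.857 W/m
From the inner boundary to the phenolic foam/cellular glass interface, ΣR_partial = 5.071 m·K/W.
T_interface = T_in − Q'·ΣR_partial = 277.08 K − (-2.857)(5.071) = 291.6 K

T = 291.6 K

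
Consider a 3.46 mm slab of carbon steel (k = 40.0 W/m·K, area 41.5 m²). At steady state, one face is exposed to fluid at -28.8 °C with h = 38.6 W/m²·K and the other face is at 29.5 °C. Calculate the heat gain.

Q = 93100 W

Series thermal resistances, inner to outer:
  R_conv,in = 1/(hA) = 1/(38.6·41.5) = 6.243×10^-4 K/W
  R_carbon steel = L/(kA) = 0.00346/(40.0·41.5) = 2.084×10^-6 K/W
ΣR = 6.243×10^-4 + 2.084×10^-6 = 6.264×10^-4 K/W
Q = ΔT/ΣR = (-28.8 °C − 29.5 °C)/6.264×10^-4 = -93100 W
(Negative Q ⇒ heat flows inward; heat gain = 93100 W.)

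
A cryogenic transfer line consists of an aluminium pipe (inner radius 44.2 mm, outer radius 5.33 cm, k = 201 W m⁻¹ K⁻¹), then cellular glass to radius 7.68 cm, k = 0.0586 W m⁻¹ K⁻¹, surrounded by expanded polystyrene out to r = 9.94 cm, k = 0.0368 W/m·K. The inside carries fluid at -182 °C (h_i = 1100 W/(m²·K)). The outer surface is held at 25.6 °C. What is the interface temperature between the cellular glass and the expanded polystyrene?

T = -84.1 °C

Treat each layer as a resistance in series:
  R'_conv,in = 1/(2πr h) = 1/(2π·0.0442·1100) = 0.003273 m·K/W
  R'_aluminium = ln(0.0533/0.0442)/(2πk) = 0.1872/(2π·201) = 1.482×10^-4 m·K/W
  R'_cellular glass = ln(0.0768/0.0533)/(2πk) = 0.3653/(2π·0.0586) = 0.9921 m·K/W
  R'_expanded polystyrene = ln(0.0994/0.0768)/(2πk) = 0.2579/(2π·0.0368) = 1.116 m·K/W
ΣR = 0.003273 + 1.482×10^-4 + 0.9921 + 1.116 = 2.112 m·K/W
Q' = ΔT/ΣR = (-182 °C − 25.6 °C)/2.112 = -98.30 W/m
From the inner boundary to the cellular glass/expanded polystyrene interface, ΣR_partial = 0.9955 m·K/W.
T_interface = T_in − Q'·ΣR_partial = -182 °C − (-98.30)(0.9955) = -84.1 °C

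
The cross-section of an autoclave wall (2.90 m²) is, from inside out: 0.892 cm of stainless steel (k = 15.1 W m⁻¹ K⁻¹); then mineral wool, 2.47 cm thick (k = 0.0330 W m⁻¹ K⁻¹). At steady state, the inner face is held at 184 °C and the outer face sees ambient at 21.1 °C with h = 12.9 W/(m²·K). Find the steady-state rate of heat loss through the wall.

Q = 572 W

Resistance network (inner→outer):
  R_stainless steel = L/(kA) = 0.00892/(15.1·2.90) = 2.037×10^-4 K/W
  R_mineral wool = L/(kA) = 0.0247/(0.0330·2.90) = 0.2581 K/W
  R_conv,out = 1/(hA) = 1/(12.9·2.90) = 0.02673 K/W
ΣR = 2.037×10^-4 + 0.2581 + 0.02673 = 0.2850 K/W
Q = ΔT/ΣR = (184 °C − 21.1 °C)/0.2850 = 572 W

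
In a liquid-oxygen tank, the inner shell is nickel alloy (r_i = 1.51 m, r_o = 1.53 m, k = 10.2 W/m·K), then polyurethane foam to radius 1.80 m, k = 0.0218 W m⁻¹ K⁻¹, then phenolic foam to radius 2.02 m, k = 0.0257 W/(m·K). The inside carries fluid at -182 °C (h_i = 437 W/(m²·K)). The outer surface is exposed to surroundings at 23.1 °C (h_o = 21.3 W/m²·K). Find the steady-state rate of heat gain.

Q = 375 W

Resistance network (inner→outer):
  R_conv,in = 1/(4πr²h) = 1/(4π·1.51²·437) = 7.986×10^-5 K/W
  R_nickel alloy = (1/1.51 − 1/1.53)/(4πk) = 0.008657/(4π·10.2) = 6.754×10^-5 K/W
  R_polyurethane foam = (1/1.53 − 1/1.80)/(4πk) = 0.09804/(4π·0.0218) = 0.3579 K/W
  R_phenolic foam = (1/1.80 − 1/2.02)/(4πk) = 0.06051/(4π·0.0257) = 0.1874 K/W
  R_conv,out = 1/(4πr²h) = 1/(4π·2.02²·21.3) = 9.156×10^-4 K/W
ΣR = 7.986×10^-5 + 6.754×10^-5 + 0.3579 + 0.1874 + 9.156×10^-4 = 0.5464 K/W
Q = ΔT/ΣR = (-182 °C − 23.1 °C)/0.5464 = -375 W
(Negative Q ⇒ heat flows inward; heat gain = 375 W.)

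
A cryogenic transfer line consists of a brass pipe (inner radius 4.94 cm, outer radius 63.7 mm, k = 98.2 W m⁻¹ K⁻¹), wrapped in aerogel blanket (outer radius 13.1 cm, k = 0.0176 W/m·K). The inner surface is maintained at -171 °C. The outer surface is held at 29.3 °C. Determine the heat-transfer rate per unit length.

Q' = 30.7 W/m

Resistance network (inner→outer):
  R'_brass = ln(0.0637/0.0494)/(2πk) = 0.2542/(2π·98.2) = 4.120×10^-4 m·K/W
  R'_aerogel blanket = ln(0.131/0.0637)/(2πk) = 0.7210/(2π·0.0176) = 6.520 m·K/W
ΣR = 4.120×10^-4 + 6.520 = 6.520 m·K/W
Q' = ΔT/ΣR = (-171 °C − 29.3 °C)/6.520 = -30.7 W/m
(Negative Q' ⇒ heat flows inward; heat gain = 30.7 W/m.)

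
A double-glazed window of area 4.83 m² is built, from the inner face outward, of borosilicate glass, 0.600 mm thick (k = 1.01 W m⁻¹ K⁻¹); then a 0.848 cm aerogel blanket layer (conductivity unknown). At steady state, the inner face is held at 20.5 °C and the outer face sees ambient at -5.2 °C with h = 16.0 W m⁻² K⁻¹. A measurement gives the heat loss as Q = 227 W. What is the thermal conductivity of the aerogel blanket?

k = 0.0175 W/m·K

ΣR = ΔT/Q = |20.5 − -5.2|/227 = 0.1132 K/W
Known resistances:
  R_borosilicate glass = L/(kA) = 6.00×10^-4/(1.01·4.83) = 1.230×10^-4 K/W
  R_conv,out = 1/(hA) = 1/(16.0·4.83) = 0.01294 K/W
R_aerogel blanket = ΣR − ΣR_known = 0.1132 − 0.01306 = 0.1001 K/W
L/(kA) = 0.1001 ⇒ k = 0.00848/(0.1001·4.83) = 0.0175 W/m·K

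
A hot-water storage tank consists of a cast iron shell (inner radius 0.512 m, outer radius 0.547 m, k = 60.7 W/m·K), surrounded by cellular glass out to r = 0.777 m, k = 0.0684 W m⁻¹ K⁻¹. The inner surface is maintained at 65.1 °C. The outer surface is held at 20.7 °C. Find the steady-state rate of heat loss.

Q = 70.5 W

Series thermal resistances, inner to outer:
  R_cast iron = (1/0.512 − 1/0.547)/(4πk) = 0.1250/(4π·60.7) = 1.638×10^-4 K/W
  R_cellular glass = (1/0.547 − 1/0.777)/(4πk) = 0.5412/(4π·0.0684) = 0.6296 K/W
ΣR = 1.638×10^-4 + 0.6296 = 0.6298 K/W
Q = ΔT/ΣR = (65.1 °C − 20.7 °C)/0.6298 = 70.5 W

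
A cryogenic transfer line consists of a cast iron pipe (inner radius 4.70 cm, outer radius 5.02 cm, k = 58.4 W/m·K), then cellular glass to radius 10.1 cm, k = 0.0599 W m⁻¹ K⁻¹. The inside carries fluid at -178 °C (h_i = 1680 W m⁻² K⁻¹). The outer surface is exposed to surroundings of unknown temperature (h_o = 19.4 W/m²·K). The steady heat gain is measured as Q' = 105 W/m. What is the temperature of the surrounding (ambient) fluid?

T_out = 25.8 °C

Sum the resistances:
  R'_conv,in = 1/(2πr h) = 1/(2π·0.0470·1680) = 0.002016 m·K/W
  R'_cast iron = ln(0.0502/0.0470)/(2πk) = 0.06587/(2π·58.4) = 1.795×10^-4 m·K/W
  R'_cellular glass = ln(0.101/0.0502)/(2πk) = 0.6991/(2π·0.0599) = 1.858 m·K/W
  R'_conv,out = 1/(2πr h) = 1/(2π·0.101·19.4) = 0.08123 m·K/W
ΣR = 1.941 m·K/W
ΔT = Q'·ΣR = 105 × 1.941 = 203.8 K
Heat flows inward, so T_out = T_in + ΔT = -178 + 203.8 = 25.8 °C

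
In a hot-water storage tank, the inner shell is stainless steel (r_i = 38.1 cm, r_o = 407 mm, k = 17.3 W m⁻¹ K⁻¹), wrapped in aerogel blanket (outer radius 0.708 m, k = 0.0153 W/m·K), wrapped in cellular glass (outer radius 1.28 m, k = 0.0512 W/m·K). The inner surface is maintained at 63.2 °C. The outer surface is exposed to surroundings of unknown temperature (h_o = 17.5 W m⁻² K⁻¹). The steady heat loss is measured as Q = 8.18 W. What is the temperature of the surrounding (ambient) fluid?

T_out = 10.7 °C

Sum the resistances:
  R_stainless steel = (1/0.381 − 1/0.407)/(4πk) = 0.1677/(4π·17.3) = 7.713×10^-4 K/W
  R_aerogel blanket = (1/0.407 − 1/0.708)/(4πk) = 1.045/(4π·0.0153) = 5.433 K/W
  R_cellular glass = (1/0.708 − 1/1.28)/(4πk) = 0.6312/(4π·0.0512) = 0.9810 K/W
  R_conv,out = 1/(4πr²h) = 1/(4π·1.28²·17.5) = 0.002775 K/W
ΣR = 6.418 K/W
ΔT = Q·ΣR = 8.18 × 6.418 = 52.50 K
Heat flows outward, so T_out = T_in − ΔT = 63.2 − 52.50 = 10.7 °C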